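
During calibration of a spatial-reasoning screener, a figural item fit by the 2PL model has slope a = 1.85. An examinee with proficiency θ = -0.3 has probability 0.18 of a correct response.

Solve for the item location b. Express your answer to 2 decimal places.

0.52

P(θ) = 1 / (1 + exp(−a(θ − b)))
logit(0.18) = ln(0.18/0.82) = -1.5163
b = θ − logit/(a) = -0.3 − (-1.5163)/1.8500 = 0.5196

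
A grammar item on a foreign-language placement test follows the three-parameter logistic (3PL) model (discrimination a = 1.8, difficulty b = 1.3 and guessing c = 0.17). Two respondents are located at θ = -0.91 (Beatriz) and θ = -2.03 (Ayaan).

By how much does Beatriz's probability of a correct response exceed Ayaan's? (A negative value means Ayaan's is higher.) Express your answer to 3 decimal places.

P(θ) = c + (1 − c) · 1 / (1 + exp(−a(θ − b)))
P(Beatriz) = 0.1853  [exponent -3.9780]
P(Ayaan) = 0.1721  [exponent -5.9940]
Difference = 0.1853 − 0.1721 = 0.0132

0.013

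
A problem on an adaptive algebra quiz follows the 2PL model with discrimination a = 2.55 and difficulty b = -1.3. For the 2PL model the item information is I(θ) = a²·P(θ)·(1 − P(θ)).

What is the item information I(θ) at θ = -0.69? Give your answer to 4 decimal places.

0.9358

P = 1/(1+e^{-1.5555}) = 0.8257
P(1−P) = 0.8257 × 0.1743 = 0.1439
I = a² × P(1−P) = 2.55² × 0.1439 = 0.93581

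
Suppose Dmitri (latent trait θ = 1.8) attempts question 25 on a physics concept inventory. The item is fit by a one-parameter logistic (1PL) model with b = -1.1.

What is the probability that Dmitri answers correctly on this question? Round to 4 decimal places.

0.9478

P(θ) = 1 / (1 + exp(−(θ − b)))
Exponent: (1.8 − (-1.1)) = 2.9000
1/(1 + e^{-2.9000}) = 0.9478
P = 0.9478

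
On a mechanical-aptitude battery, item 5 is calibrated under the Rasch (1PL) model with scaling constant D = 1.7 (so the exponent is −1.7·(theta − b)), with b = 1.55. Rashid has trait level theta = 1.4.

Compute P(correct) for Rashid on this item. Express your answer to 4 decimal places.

P(theta) = 1 / (1 + exp(−D·(theta − b)))
Exponent: 1.7 × (1.4 − 1.55) = -0.2550
1/(1 + e^{0.2550}) = 0.4366
P = 0.4366

0.4366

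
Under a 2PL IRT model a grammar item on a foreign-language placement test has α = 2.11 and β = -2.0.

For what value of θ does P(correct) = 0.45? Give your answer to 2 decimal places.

-2.10

P(θ) = 1 / (1 + exp(−α(θ − β)))
logit = ln(0.4500/0.5500) = -0.2007
θ = β + logit/(α) = -2.0 + (-0.2007)/2.1100 = -2.0951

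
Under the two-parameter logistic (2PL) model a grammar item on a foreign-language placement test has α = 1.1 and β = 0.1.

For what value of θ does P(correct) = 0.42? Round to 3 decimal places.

-0.193

P(θ) = 1 / (1 + exp(−α(θ − β)))
logit = ln(0.4200/0.5800) = -0.3228
θ = β + logit/(α) = 0.1 + (-0.3228)/1.1000 = -0.1934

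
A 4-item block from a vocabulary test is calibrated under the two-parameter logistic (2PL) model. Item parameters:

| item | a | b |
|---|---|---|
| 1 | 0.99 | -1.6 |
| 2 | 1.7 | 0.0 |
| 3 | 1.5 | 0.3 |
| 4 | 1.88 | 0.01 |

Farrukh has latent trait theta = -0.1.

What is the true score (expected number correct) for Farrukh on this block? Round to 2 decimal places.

2.08

P(theta) = 1 / (1 + exp(−a(theta − b)))
P_1 = 1/(1+e^{-1.4850}) = 0.8153
P_2 = 1/(1+e^{0.1700}) = 0.4576
P_3 = 1/(1+e^{0.6000}) = 0.3543
P_4 = 1/(1+e^{0.2068}) = 0.4485
E[score] = 0.8153 + 0.4576 + 0.3543 + 0.4485 = 2.0758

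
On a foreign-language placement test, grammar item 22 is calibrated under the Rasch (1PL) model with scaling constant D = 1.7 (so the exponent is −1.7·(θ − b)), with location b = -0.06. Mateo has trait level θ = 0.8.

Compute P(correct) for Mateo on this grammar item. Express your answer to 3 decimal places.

0.812

P(θ) = 1 / (1 + exp(−D·(θ − b)))
Exponent: 1.7 × (0.8 − (-0.06)) = 1.4620
1/(1 + e^{-1.4620}) = 0.8118
P = 0.8118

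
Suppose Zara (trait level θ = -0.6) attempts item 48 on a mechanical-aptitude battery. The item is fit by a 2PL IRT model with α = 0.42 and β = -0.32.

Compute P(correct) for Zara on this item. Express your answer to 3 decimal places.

P(θ) = 1 / (1 + exp(−α(θ − β)))
Exponent: 0.42 × (-0.6 − (-0.32)) = -0.1176
1/(1 + e^{0.1176}) = 0.4706

0.471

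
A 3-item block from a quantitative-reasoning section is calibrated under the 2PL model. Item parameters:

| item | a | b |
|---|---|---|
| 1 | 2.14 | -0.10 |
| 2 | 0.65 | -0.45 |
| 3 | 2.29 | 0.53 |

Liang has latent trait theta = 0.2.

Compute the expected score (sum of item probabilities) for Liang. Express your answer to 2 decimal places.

P(theta) = 1 / (1 + exp(−a(theta − b)))
P_1 = 1/(1+e^{-0.6420}) = 0.6552
P_2 = 1/(1+e^{-0.4225}) = 0.6041
P_3 = 1/(1+e^{0.7557}) = 0.3196
E[score] = 0.6552 + 0.6041 + 0.3196 = 1.5789

1.58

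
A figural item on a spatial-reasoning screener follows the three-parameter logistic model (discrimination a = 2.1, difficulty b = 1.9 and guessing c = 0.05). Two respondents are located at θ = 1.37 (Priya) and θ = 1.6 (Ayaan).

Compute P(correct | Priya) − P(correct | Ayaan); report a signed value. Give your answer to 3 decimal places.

P(θ) = c + (1 − c) · 1 / (1 + exp(−a(θ − b)))
P(Priya) = 0.2849  [exponent -1.1130]
P(Ayaan) = 0.3801  [exponent -0.6300]
Difference = 0.2849 − 0.3801 = -0.0952

-0.095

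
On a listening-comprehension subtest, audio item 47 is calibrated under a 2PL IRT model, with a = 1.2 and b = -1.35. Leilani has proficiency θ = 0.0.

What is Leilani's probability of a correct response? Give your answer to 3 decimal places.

P(θ) = 1 / (1 + exp(−a(θ − b)))
Exponent: 1.2 × (0.0 − (-1.35)) = 1.6200
1/(1 + e^{-1.6200}) = 0.8348

0.835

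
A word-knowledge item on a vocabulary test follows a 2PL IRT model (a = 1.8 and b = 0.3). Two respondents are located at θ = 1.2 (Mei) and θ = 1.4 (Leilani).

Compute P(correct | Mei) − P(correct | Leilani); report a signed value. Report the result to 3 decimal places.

-0.044

P(θ) = 1 / (1 + exp(−a(θ − b)))
P(Mei) = 0.8348  [exponent 1.6200]
P(Leilani) = 0.8787  [exponent 1.9800]
Difference = 0.8348 − 0.8787 = -0.0439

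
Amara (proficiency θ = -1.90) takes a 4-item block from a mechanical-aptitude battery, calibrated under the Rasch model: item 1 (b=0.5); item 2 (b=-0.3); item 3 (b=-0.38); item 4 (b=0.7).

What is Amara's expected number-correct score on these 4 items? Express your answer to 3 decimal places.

P(θ) = 1 / (1 + exp(−(θ − b)))
P_1 = 1/(1+e^{2.4000}) = 0.0832
P_2 = 1/(1+e^{1.6000}) = 0.1680
P_3 = 1/(1+e^{1.5200}) = 0.1795
P_4 = 1/(1+e^{2.6000}) = 0.0691
E[score] = 0.0832 + 0.1680 + 0.1795 + 0.0691 = 0.4998

0.500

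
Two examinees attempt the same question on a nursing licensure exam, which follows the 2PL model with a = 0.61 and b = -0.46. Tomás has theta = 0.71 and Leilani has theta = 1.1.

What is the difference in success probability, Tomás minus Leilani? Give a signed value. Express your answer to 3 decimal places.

P(theta) = 1 / (1 + exp(−a(theta − b)))
P(Tomás) = 0.6712  [exponent 0.7137]
P(Leilani) = 0.7214  [exponent 0.9516]
Difference = 0.6712 − 0.7214 = -0.0502

-0.050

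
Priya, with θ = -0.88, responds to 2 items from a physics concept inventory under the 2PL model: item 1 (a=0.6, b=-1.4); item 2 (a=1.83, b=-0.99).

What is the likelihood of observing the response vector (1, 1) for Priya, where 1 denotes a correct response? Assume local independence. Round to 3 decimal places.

P(θ) = 1 / (1 + exp(−a(θ − b)))
P_1 = 1/(1+e^{-0.3120}) = 0.5774
P_2 = 1/(1+e^{-0.2013}) = 0.5502
L = P_1 × P_2 = 0.5774 × 0.5502 = 0.31765

0.318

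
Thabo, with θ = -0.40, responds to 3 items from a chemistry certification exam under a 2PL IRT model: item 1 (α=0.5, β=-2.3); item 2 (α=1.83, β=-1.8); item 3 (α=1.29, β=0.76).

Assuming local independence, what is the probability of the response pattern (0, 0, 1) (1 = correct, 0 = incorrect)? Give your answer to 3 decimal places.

0.004

P(θ) = 1 / (1 + exp(−α(θ − β)))
P_1 = 1/(1+e^{-0.9500}) = 0.7211
P_2 = 1/(1+e^{-2.5620}) = 0.9284
P_3 = 1/(1+e^{1.4964}) = 0.1830
L = (1−P_1) × (1−P_2) × P_3 = 0.2789 × 0.0716 × 0.1830 = 0.00365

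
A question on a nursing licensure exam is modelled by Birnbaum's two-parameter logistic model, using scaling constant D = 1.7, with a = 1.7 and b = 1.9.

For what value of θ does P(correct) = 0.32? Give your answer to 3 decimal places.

1.639

P(θ) = 1 / (1 + exp(−D·a(θ − b)))
logit = ln(0.3200/0.6800) = -0.7538
θ = b + logit/(1.7·a) = 1.9 + (-0.7538)/2.8900 = 1.6392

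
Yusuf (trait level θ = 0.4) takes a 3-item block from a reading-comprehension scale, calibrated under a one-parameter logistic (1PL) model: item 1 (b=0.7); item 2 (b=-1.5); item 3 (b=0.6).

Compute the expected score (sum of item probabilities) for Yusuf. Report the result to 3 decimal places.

1.746

P(θ) = 1 / (1 + exp(−(θ − b)))
P_1 = 1/(1+e^{0.3000}) = 0.4256
P_2 = 1/(1+e^{-1.9000}) = 0.8699
P_3 = 1/(1+e^{0.2000}) = 0.4502
E[score] = 0.4256 + 0.8699 + 0.4502 = 1.7456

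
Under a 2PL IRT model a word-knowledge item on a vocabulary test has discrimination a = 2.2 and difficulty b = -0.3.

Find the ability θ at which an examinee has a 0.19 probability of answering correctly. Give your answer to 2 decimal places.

-0.96

P(θ) = 1 / (1 + exp(−a(θ − b)))
logit = ln(0.1900/0.8100) = -1.4500
θ = b + logit/(a) = -0.3 + (-1.4500)/2.2000 = -0.9591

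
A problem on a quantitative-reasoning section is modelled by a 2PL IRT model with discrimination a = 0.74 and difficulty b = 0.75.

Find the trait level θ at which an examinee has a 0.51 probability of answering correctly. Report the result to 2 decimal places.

P(θ) = 1 / (1 + exp(−a(θ − b)))
logit = ln(0.5100/0.4900) = 0.0400
θ = b + logit/(a) = 0.75 + 0.0400/0.7400 = 0.8041

0.80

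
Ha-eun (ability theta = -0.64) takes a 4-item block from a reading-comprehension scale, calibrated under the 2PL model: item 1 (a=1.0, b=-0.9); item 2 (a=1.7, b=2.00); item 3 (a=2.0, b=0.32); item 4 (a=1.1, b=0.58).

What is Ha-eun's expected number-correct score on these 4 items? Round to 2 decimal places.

0.91

P(theta) = 1 / (1 + exp(−a(theta − b)))
P_1 = 1/(1+e^{-0.2600}) = 0.5646
P_2 = 1/(1+e^{4.4880}) = 0.0111
P_3 = 1/(1+e^{1.9200}) = 0.1279
P_4 = 1/(1+e^{1.3420}) = 0.2072
E[score] = 0.5646 + 0.0111 + 0.1279 + 0.2072 = 0.9108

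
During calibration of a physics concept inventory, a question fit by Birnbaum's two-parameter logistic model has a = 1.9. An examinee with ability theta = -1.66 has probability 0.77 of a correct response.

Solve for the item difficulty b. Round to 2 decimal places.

P(theta) = 1 / (1 + exp(−a(theta − b)))
logit(0.77) = ln(0.77/0.23) = 1.2083
b = theta − logit/(a) = -1.66 − 1.2083/1.9000 = -2.2960

-2.30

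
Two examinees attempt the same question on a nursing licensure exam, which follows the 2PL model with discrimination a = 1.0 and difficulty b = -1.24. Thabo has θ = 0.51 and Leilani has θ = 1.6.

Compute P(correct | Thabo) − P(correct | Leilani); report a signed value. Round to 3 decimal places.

-0.093

P(θ) = 1 / (1 + exp(−a(θ − b)))
P(Thabo) = 0.8520  [exponent 1.7500]
P(Leilani) = 0.9448  [exponent 2.8400]
Difference = 0.8520 − 0.9448 = -0.0928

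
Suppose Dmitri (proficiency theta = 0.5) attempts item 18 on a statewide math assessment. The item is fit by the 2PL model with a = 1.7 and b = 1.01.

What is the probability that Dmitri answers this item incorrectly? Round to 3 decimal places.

P(theta) = 1 / (1 + exp(−a(theta − b)))
Exponent: 1.7 × (0.5 − 1.01) = -0.8670
1/(1 + e^{0.8670}) = 0.2959
P(incorrect) = 1 − 0.2959 = 0.7041

0.704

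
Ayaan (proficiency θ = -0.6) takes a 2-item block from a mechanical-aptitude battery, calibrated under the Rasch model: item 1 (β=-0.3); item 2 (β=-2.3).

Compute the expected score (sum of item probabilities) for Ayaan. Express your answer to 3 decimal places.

P(θ) = 1 / (1 + exp(−(θ − β)))
P_1 = 1/(1+e^{0.3000}) = 0.4256
P_2 = 1/(1+e^{-1.7000}) = 0.8455
E[score] = 0.4256 + 0.8455 = 1.2711

1.271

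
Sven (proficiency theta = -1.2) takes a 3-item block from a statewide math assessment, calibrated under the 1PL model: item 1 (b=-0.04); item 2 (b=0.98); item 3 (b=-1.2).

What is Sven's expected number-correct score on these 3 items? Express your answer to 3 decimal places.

P(theta) = 1 / (1 + exp(−(theta − b)))
P_1 = 1/(1+e^{1.1600}) = 0.2387
P_2 = 1/(1+e^{2.1800}) = 0.1016
P_3 = 1/(1+e^{0.0000}) = 0.5000
E[score] = 0.2387 + 0.1016 + 0.5000 = 0.8402

0.840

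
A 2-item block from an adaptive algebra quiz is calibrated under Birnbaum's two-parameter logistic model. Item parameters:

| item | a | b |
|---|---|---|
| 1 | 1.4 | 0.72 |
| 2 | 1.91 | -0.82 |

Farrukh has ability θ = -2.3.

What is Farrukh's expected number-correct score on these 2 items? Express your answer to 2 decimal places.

P(θ) = 1 / (1 + exp(−a(θ − b)))
P_1 = 1/(1+e^{4.2280}) = 0.0144
P_2 = 1/(1+e^{2.8268}) = 0.0559
E[score] = 0.0144 + 0.0559 = 0.0703

0.07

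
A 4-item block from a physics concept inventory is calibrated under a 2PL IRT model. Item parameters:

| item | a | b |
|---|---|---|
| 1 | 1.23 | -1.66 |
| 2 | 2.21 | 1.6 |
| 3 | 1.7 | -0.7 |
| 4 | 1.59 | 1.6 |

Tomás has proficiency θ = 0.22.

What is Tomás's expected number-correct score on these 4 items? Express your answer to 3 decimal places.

1.882

P(θ) = 1 / (1 + exp(−a(θ − b)))
P_1 = 1/(1+e^{-2.3124}) = 0.9099
P_2 = 1/(1+e^{3.0498}) = 0.0452
P_3 = 1/(1+e^{-1.5640}) = 0.8269
P_4 = 1/(1+e^{2.1942}) = 0.1003
E[score] = 0.9099 + 0.0452 + 0.8269 + 0.1003 = 1.8823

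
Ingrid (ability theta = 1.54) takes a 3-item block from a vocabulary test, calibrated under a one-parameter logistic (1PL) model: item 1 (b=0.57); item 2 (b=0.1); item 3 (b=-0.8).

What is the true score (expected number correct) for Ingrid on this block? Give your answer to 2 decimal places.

2.45

P(theta) = 1 / (1 + exp(−(theta − b)))
P_1 = 1/(1+e^{-0.9700}) = 0.7251
P_2 = 1/(1+e^{-1.4400}) = 0.8085
P_3 = 1/(1+e^{-2.3400}) = 0.9121
E[score] = 0.7251 + 0.8085 + 0.9121 = 2.4457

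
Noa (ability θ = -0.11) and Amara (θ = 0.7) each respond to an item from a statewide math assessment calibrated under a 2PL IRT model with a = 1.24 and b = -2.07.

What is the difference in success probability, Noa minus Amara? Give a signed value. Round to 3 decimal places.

-0.050

P(θ) = 1 / (1 + exp(−a(θ − b)))
P(Noa) = 0.9191  [exponent 2.4304]
P(Amara) = 0.9688  [exponent 3.4348]
Difference = 0.9191 − 0.9688 = -0.0497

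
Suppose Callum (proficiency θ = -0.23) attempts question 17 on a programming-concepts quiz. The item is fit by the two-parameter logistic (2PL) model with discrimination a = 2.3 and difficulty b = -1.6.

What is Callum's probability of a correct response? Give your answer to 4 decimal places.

0.9589

P(θ) = 1 / (1 + exp(−a(θ − b)))
Exponent: 2.3 × (-0.23 − (-1.6)) = 3.1510
1/(1 + e^{-3.1510}) = 0.9589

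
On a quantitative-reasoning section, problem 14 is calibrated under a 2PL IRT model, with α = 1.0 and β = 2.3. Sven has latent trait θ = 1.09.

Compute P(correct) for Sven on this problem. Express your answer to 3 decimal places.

0.230

P(θ) = 1 / (1 + exp(−α(θ − β)))
Exponent: 1.0 × (1.09 − 2.3) = -1.2100
1/(1 + e^{1.2100}) = 0.2297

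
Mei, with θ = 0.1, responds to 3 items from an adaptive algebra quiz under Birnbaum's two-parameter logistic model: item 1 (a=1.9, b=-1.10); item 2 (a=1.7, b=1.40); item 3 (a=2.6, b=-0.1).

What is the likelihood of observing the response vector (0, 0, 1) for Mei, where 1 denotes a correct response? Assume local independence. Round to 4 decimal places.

0.0524

P(θ) = 1 / (1 + exp(−a(θ − b)))
P_1 = 1/(1+e^{-2.2800}) = 0.9072
P_2 = 1/(1+e^{2.2100}) = 0.0989
P_3 = 1/(1+e^{-0.5200}) = 0.6271
L = (1−P_1) × (1−P_2) × P_3 = 0.0928 × 0.9011 × 0.6271 = 0.05244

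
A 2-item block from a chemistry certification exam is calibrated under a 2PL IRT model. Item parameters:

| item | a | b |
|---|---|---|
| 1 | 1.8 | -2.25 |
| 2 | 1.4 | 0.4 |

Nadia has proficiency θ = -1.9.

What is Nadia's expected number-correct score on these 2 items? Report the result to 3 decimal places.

0.691

P(θ) = 1 / (1 + exp(−a(θ − b)))
P_1 = 1/(1+e^{-0.6300}) = 0.6525
P_2 = 1/(1+e^{3.2200}) = 0.0384
E[score] = 0.6525 + 0.0384 = 0.6909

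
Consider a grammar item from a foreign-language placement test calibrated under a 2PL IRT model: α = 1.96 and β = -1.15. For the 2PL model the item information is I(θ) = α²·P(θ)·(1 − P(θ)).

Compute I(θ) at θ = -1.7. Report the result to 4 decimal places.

P = 1/(1+e^{1.0780}) = 0.2539
P(1−P) = 0.2539 × 0.7461 = 0.1894
I = α² × P(1−P) = 1.96² × 0.1894 = 0.72770

0.7277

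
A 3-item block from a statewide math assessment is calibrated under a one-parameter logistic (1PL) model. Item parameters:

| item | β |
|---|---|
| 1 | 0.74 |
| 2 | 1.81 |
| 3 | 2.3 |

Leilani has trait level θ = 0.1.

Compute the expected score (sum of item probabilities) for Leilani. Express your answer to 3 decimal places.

0.598

P(θ) = 1 / (1 + exp(−(θ − β)))
P_1 = 1/(1+e^{0.6400}) = 0.3452
P_2 = 1/(1+e^{1.7100}) = 0.1532
P_3 = 1/(1+e^{2.2000}) = 0.0998
E[score] = 0.3452 + 0.1532 + 0.0998 = 0.5982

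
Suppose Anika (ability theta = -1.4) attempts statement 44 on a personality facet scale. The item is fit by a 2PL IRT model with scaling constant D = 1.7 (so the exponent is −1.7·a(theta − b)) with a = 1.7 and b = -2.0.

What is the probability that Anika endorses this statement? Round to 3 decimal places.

0.850

P(theta) = 1 / (1 + exp(−D·a(theta − b)))
Exponent: 1.7 × 1.7 × (-1.4 − (-2.0)) = 1.7340
1/(1 + e^{-1.7340}) = 0.8499
P = 0.8499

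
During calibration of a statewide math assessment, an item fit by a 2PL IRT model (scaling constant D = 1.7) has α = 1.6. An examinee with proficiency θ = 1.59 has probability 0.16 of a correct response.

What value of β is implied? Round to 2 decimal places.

P(θ) = 1 / (1 + exp(−D·α(θ − β)))
logit(0.16) = ln(0.16/0.84) = -1.6582
β = θ − logit/(1.7·α) = 1.59 − (-1.6582)/2.7200 = 2.1996

2.20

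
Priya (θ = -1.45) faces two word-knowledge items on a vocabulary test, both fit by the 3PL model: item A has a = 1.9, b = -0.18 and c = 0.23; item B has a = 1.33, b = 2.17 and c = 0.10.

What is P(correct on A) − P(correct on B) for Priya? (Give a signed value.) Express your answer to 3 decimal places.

P(θ) = c + (1 − c) · 1 / (1 + exp(−a(θ − b)))
P_A = 0.2933
P_B = 0.1072
P_A − P_B = 0.1860

0.186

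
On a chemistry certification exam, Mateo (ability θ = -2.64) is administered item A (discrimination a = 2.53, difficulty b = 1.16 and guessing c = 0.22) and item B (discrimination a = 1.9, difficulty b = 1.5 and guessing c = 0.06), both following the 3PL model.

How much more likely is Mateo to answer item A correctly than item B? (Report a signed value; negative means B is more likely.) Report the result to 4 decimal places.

0.1597

P(θ) = c + (1 − c) · 1 / (1 + exp(−a(θ − b)))
P_A = 0.2201
P_B = 0.0604
P_A − P_B = 0.1597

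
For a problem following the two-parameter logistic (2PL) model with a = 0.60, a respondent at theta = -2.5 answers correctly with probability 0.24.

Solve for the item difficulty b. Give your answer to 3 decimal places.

P(theta) = 1 / (1 + exp(−a(theta − b)))
logit(0.24) = ln(0.24/0.76) = -1.1527
b = theta − logit/(a) = -2.5 − (-1.1527)/0.6000 = -0.5789

-0.579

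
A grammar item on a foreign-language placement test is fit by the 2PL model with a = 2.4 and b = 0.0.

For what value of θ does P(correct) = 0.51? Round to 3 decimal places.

P(θ) = 1 / (1 + exp(−a(θ − b)))
logit = ln(0.5100/0.4900) = 0.0400
θ = b + logit/(a) = 0.0 + 0.0400/2.4000 = 0.0167

0.017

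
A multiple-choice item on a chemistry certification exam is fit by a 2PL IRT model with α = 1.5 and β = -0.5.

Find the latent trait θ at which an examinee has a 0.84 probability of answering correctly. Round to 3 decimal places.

0.605

P(θ) = 1 / (1 + exp(−α(θ − β)))
logit = ln(0.8400/0.1600) = 1.6582
θ = β + logit/(α) = -0.5 + 1.6582/1.5000 = 0.6055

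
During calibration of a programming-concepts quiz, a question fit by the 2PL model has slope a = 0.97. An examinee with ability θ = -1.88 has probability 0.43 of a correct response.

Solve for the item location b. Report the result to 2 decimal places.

P(θ) = 1 / (1 + exp(−a(θ − b)))
logit(0.43) = ln(0.43/0.57) = -0.2819
b = θ − logit/(a) = -1.88 − (-0.2819)/0.9700 = -1.5894

-1.59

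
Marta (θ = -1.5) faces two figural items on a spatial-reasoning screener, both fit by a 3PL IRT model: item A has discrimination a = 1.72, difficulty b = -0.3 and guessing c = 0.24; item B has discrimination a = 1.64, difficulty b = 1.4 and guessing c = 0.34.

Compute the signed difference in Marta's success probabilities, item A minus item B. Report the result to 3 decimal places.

-0.020

P(θ) = c + (1 − c) · 1 / (1 + exp(−a(θ − b)))
P_A = 0.3256
P_B = 0.3456
P_A − P_B = -0.0200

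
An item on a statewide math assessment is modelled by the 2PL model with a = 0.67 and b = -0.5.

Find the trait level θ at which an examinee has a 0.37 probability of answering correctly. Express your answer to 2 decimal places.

P(θ) = 1 / (1 + exp(−a(θ − b)))
logit = ln(0.3700/0.6300) = -0.5322
θ = b + logit/(a) = -0.5 + (-0.5322)/0.6700 = -1.2944

-1.29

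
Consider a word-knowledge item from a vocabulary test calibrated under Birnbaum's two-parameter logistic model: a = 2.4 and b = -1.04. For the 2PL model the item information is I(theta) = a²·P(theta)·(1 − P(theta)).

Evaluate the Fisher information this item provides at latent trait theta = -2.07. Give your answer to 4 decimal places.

0.4135

P = 1/(1+e^{2.4720}) = 0.0778
P(1−P) = 0.0778 × 0.9222 = 0.0718
I = a² × P(1−P) = 2.4² × 0.0718 = 0.41348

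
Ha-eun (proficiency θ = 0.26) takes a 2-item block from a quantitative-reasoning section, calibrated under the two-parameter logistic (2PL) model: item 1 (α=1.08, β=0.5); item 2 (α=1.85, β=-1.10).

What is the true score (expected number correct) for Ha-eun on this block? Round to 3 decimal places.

1.361

P(θ) = 1 / (1 + exp(−α(θ − β)))
P_1 = 1/(1+e^{0.2592}) = 0.4356
P_2 = 1/(1+e^{-2.5160}) = 0.9253
E[score] = 0.4356 + 0.9253 = 1.3608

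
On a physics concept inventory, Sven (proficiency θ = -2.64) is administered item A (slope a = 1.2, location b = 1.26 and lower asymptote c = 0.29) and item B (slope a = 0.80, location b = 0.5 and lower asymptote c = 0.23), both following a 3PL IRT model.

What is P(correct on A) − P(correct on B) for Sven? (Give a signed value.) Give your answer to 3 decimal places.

P(θ) = c + (1 − c) · 1 / (1 + exp(−a(θ − b)))
P_A = 0.2965
P_B = 0.2878
P_A − P_B = 0.0088

0.009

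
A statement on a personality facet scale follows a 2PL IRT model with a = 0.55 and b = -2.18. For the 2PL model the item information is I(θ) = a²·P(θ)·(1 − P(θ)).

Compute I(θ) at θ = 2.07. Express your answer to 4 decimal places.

P = 1/(1+e^{-2.3375}) = 0.9119
P(1−P) = 0.9119 × 0.0881 = 0.0803
I = a² × P(1−P) = 0.55² × 0.0803 = 0.02429

0.0243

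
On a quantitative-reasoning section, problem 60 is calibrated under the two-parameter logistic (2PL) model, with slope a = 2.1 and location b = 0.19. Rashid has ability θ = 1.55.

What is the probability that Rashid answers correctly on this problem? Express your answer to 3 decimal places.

0.946

P(θ) = 1 / (1 + exp(−a(θ − b)))
Exponent: 2.1 × (1.55 − 0.19) = 2.8560
1/(1 + e^{-2.8560}) = 0.9456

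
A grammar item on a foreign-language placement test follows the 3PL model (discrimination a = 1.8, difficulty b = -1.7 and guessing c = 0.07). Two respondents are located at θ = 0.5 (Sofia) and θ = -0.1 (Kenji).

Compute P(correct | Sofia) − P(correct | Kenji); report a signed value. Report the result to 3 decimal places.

0.032

P(θ) = c + (1 − c) · 1 / (1 + exp(−a(θ − b)))
P(Sofia) = 0.9826  [exponent 3.9600]
P(Kenji) = 0.9506  [exponent 2.8800]
Difference = 0.9826 − 0.9506 = 0.0320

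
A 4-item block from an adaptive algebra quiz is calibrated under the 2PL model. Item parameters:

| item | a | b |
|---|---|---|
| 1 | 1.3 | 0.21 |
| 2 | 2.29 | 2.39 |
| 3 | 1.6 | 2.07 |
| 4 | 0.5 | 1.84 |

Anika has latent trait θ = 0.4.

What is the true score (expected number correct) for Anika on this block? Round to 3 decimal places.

P(θ) = 1 / (1 + exp(−a(θ − b)))
P_1 = 1/(1+e^{-0.2470}) = 0.5614
P_2 = 1/(1+e^{4.5571}) = 0.0104
P_3 = 1/(1+e^{2.6720}) = 0.0646
P_4 = 1/(1+e^{0.7200}) = 0.3274
E[score] = 0.5614 + 0.0104 + 0.0646 + 0.3274 = 0.9639

0.964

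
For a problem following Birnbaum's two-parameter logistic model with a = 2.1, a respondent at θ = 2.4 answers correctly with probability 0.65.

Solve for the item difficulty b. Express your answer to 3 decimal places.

P(θ) = 1 / (1 + exp(−a(θ − b)))
logit(0.65) = ln(0.65/0.35) = 0.6190
b = θ − logit/(a) = 2.4 − 0.6190/2.1000 = 2.1052

2.105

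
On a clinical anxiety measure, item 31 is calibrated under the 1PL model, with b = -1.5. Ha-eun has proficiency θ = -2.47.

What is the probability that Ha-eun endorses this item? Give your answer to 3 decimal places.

0.275

P(θ) = 1 / (1 + exp(−(θ − b)))
Exponent: (-2.47 − (-1.5)) = -0.9700
1/(1 + e^{0.9700}) = 0.2749
P = 0.2749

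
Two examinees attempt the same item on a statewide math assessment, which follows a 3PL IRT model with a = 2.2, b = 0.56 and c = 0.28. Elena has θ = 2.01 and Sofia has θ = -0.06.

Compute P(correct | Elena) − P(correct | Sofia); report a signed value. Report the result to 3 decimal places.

0.545

P(θ) = c + (1 − c) · 1 / (1 + exp(−a(θ − b)))
P(Elena) = 0.9715  [exponent 3.1900]
P(Sofia) = 0.4266  [exponent -1.3640]
Difference = 0.9715 − 0.4266 = 0.5449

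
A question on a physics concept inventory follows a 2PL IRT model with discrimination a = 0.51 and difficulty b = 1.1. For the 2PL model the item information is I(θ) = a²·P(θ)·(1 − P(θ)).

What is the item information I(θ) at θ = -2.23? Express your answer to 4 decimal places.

0.0340

P = 1/(1+e^{1.6983}) = 0.1547
P(1−P) = 0.1547 × 0.8453 = 0.1308
I = a² × P(1−P) = 0.51² × 0.1308 = 0.03401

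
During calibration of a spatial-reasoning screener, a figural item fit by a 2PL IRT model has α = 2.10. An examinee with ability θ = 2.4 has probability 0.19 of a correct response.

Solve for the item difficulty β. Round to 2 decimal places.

3.09

P(θ) = 1 / (1 + exp(−α(θ − β)))
logit(0.19) = ln(0.19/0.81) = -1.4500
β = θ − logit/(α) = 2.4 − (-1.4500)/2.1000 = 3.0905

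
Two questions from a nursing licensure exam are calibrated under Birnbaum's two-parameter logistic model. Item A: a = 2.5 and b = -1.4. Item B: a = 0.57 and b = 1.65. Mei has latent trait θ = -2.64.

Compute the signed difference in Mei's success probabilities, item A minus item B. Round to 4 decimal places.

-0.0367

P(θ) = 1 / (1 + exp(−a(θ − b)))
P_A = 0.0431
P_B = 0.0798
P_A − P_B = -0.0367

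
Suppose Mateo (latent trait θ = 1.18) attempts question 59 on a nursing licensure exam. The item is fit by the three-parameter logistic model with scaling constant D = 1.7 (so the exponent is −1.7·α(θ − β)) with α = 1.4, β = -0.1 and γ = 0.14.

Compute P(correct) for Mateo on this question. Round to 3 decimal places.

P(θ) = γ + (1 − γ) · 1 / (1 + exp(−D·α(θ − β)))
Exponent: 1.7 × 1.4 × (1.18 − (-0.1)) = 3.0464
1/(1 + e^{-3.0464}) = 0.9546
P = 0.14 + 0.86 × 0.9546 = 0.9610

0.961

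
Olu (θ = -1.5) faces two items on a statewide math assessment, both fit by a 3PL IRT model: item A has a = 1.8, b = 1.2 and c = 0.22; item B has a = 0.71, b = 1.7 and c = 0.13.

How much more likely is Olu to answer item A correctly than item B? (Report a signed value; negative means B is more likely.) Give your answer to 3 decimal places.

P(θ) = c + (1 − c) · 1 / (1 + exp(−a(θ − b)))
P_A = 0.2260
P_B = 0.2113
P_A − P_B = 0.0147

0.015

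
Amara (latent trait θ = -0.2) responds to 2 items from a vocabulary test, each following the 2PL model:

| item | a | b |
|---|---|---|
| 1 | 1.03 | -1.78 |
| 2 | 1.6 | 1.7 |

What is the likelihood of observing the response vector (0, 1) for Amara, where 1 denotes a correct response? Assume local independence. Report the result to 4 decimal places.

0.0075

P(θ) = 1 / (1 + exp(−a(θ − b)))
P_1 = 1/(1+e^{-1.6274}) = 0.8358
P_2 = 1/(1+e^{3.0400}) = 0.0457
L = (1−P_1) × P_2 = 0.1642 × 0.0457 = 0.00750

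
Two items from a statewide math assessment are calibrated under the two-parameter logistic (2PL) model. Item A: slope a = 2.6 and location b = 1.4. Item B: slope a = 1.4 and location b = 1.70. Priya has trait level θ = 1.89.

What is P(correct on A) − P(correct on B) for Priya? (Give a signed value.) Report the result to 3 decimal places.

P(θ) = 1 / (1 + exp(−a(θ − b)))
P_A = 0.7814
P_B = 0.5661
P_A − P_B = 0.2153

0.215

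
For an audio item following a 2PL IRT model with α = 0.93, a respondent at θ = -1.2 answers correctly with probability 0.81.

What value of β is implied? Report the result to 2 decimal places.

P(θ) = 1 / (1 + exp(−α(θ − β)))
logit(0.81) = ln(0.81/0.19) = 1.4500
β = θ − logit/(α) = -1.2 − 1.4500/0.9300 = -2.7592

-2.76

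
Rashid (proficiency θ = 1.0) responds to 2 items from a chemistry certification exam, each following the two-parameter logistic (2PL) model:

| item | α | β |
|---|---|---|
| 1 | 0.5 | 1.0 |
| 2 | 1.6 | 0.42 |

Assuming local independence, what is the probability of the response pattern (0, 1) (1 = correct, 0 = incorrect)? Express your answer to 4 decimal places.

0.3583

P(θ) = 1 / (1 + exp(−α(θ − β)))
P_1 = 1/(1+e^{0.0000}) = 0.5000
P_2 = 1/(1+e^{-0.9280}) = 0.7167
L = (1−P_1) × P_2 = 0.5000 × 0.7167 = 0.35833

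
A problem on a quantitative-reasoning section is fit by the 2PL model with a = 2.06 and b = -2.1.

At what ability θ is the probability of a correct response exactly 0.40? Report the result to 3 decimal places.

P(θ) = 1 / (1 + exp(−a(θ − b)))
logit = ln(0.4000/0.6000) = -0.4055
θ = b + logit/(a) = -2.1 + (-0.4055)/2.0600 = -2.2968

-2.297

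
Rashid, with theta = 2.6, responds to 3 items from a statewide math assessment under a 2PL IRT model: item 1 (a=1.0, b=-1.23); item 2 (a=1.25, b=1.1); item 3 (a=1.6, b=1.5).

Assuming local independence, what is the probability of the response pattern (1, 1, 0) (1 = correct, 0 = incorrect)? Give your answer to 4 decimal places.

P(theta) = 1 / (1 + exp(−a(theta − b)))
P_1 = 1/(1+e^{-3.8300}) = 0.9788
P_2 = 1/(1+e^{-1.8750}) = 0.8670
P_3 = 1/(1+e^{-1.7600}) = 0.8532
L = P_1 × P_2 × (1−P_3) = 0.9788 × 0.8670 × 0.1468 = 0.12457

0.1246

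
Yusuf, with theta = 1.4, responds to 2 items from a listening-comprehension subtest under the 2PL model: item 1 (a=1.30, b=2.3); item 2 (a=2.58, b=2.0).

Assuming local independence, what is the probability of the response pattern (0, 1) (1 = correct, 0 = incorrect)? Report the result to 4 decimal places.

P(theta) = 1 / (1 + exp(−a(theta − b)))
P_1 = 1/(1+e^{1.1700}) = 0.2369
P_2 = 1/(1+e^{1.5480}) = 0.1754
L = (1−P_1) × P_2 = 0.7631 × 0.1754 = 0.13384

0.1338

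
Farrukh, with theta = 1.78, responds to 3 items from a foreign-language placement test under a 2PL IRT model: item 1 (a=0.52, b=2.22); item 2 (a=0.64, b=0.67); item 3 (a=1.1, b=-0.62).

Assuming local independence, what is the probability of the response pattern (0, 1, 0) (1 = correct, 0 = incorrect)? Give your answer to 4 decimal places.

0.0249

P(theta) = 1 / (1 + exp(−a(theta − b)))
P_1 = 1/(1+e^{0.2288}) = 0.4430
P_2 = 1/(1+e^{-0.7104}) = 0.6705
P_3 = 1/(1+e^{-2.6400}) = 0.9334
L = (1−P_1) × P_2 × (1−P_3) = 0.5570 × 0.6705 × 0.0666 = 0.02487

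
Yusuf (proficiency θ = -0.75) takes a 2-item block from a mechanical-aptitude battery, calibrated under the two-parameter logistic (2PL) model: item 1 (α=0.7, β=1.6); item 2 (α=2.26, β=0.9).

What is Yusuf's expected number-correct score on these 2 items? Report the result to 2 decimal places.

P(θ) = 1 / (1 + exp(−α(θ − β)))
P_1 = 1/(1+e^{1.6450}) = 0.1618
P_2 = 1/(1+e^{3.7290}) = 0.0235
E[score] = 0.1618 + 0.0235 = 0.1852

0.19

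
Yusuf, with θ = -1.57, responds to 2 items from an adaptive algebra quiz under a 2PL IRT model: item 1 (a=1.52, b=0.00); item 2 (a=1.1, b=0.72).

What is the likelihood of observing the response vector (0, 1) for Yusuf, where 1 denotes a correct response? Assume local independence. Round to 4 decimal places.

0.0683

P(θ) = 1 / (1 + exp(−a(θ − b)))
P_1 = 1/(1+e^{2.3864}) = 0.0842
P_2 = 1/(1+e^{2.5190}) = 0.0745
L = (1−P_1) × P_2 = 0.9158 × 0.0745 = 0.06826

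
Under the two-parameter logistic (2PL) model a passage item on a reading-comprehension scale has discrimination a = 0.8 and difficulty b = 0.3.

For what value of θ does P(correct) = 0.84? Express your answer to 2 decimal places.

P(θ) = 1 / (1 + exp(−a(θ − b)))
logit = ln(0.8400/0.1600) = 1.6582
θ = b + logit/(a) = 0.3 + 1.6582/0.8000 = 2.3728

2.37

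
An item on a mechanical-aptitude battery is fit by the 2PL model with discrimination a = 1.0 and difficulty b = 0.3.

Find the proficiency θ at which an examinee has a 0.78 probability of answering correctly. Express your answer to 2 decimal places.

1.57

P(θ) = 1 / (1 + exp(−a(θ − b)))
logit = ln(0.7800/0.2200) = 1.2657
θ = b + logit/(a) = 0.3 + 1.2657/1.0000 = 1.5657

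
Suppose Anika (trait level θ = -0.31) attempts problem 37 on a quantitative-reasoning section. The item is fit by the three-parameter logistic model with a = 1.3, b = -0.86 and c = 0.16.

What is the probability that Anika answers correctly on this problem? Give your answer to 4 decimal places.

P(θ) = c + (1 − c) · 1 / (1 + exp(−a(θ − b)))
Exponent: 1.3 × (-0.31 − (-0.86)) = 0.7150
1/(1 + e^{-0.7150}) = 0.6715
P = 0.16 + 0.84 × 0.6715 = 0.7241

0.7241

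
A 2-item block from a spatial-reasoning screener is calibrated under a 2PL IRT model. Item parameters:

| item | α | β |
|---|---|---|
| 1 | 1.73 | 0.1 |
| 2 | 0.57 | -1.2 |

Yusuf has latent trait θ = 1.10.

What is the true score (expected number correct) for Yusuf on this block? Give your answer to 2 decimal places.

P(θ) = 1 / (1 + exp(−α(θ − β)))
P_1 = 1/(1+e^{-1.7300}) = 0.8494
P_2 = 1/(1+e^{-1.3110}) = 0.7877
E[score] = 0.8494 + 0.7877 = 1.6371

1.64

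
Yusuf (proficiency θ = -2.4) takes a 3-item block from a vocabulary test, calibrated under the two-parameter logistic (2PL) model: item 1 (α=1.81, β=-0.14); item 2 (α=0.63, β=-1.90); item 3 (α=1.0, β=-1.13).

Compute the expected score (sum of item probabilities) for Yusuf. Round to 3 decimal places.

P(θ) = 1 / (1 + exp(−α(θ − β)))
P_1 = 1/(1+e^{4.0906}) = 0.0165
P_2 = 1/(1+e^{0.3150}) = 0.4219
P_3 = 1/(1+e^{1.2700}) = 0.2193
E[score] = 0.0165 + 0.4219 + 0.2193 = 0.6576

0.658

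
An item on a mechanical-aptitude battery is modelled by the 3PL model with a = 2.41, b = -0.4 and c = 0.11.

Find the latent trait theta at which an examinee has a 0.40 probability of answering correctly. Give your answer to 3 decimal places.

P(theta) = c + (1 − c) · 1 / (1 + exp(−a(theta − b)))
Remove guessing floor: (0.40 − 0.11)/(1 − 0.11) = 0.3258
logit = ln(0.3258/0.6742) = -0.7270
theta = b + logit/(a) = -0.4 + (-0.7270)/2.4100 = -0.7017

-0.702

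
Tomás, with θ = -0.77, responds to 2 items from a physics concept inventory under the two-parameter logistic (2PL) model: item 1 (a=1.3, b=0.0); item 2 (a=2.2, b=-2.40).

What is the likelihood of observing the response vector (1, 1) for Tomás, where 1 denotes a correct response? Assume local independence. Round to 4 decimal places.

P(θ) = 1 / (1 + exp(−a(θ − b)))
P_1 = 1/(1+e^{1.0010}) = 0.2687
P_2 = 1/(1+e^{-3.5860}) = 0.9730
L = P_1 × P_2 = 0.2687 × 0.9730 = 0.26150

0.2615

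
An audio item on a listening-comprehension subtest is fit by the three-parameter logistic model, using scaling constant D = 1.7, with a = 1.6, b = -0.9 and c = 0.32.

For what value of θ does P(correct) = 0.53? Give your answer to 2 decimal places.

-1.20

P(θ) = c + (1 − c) · 1 / (1 + exp(−D·a(θ − b)))
Remove guessing floor: (0.53 − 0.32)/(1 − 0.32) = 0.3088
logit = ln(0.3088/0.6912) = -0.8056
θ = b + logit/(1.7·a) = -0.9 + (-0.8056)/2.7200 = -1.1962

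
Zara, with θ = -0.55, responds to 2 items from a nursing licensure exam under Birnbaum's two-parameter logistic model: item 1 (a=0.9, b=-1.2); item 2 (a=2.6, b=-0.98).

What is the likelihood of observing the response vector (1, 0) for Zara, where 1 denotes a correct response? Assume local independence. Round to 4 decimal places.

P(θ) = 1 / (1 + exp(−a(θ − b)))
P_1 = 1/(1+e^{-0.5850}) = 0.6422
P_2 = 1/(1+e^{-1.1180}) = 0.7536
L = P_1 × (1−P_2) = 0.6422 × 0.2464 = 0.15823

0.1582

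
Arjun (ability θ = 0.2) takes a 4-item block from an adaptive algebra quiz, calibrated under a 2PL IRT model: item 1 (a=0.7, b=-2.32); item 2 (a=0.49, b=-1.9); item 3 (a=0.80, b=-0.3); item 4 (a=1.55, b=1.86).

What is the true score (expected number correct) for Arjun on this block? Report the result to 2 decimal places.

P(θ) = 1 / (1 + exp(−a(θ − b)))
P_1 = 1/(1+e^{-1.7640}) = 0.8537
P_2 = 1/(1+e^{-1.0290}) = 0.7367
P_3 = 1/(1+e^{-0.4000}) = 0.5987
P_4 = 1/(1+e^{2.5730}) = 0.0709
E[score] = 0.8537 + 0.7367 + 0.5987 + 0.0709 = 2.2600

2.26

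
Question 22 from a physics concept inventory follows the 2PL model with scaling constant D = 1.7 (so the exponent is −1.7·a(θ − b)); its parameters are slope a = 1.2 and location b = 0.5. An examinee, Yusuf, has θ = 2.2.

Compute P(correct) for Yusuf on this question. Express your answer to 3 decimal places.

0.970

P(θ) = 1 / (1 + exp(−D·a(θ − b)))
Exponent: 1.7 × 1.2 × (2.2 − 0.5) = 3.4680
1/(1 + e^{-3.4680}) = 0.9698
P = 0.9698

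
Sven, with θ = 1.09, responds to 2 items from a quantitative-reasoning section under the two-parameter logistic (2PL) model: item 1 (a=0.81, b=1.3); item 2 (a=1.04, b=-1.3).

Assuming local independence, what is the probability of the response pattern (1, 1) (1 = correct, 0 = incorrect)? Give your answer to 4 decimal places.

0.4224

P(θ) = 1 / (1 + exp(−a(θ − b)))
P_1 = 1/(1+e^{0.1701}) = 0.4576
P_2 = 1/(1+e^{-2.4856}) = 0.9231
L = P_1 × P_2 = 0.4576 × 0.9231 = 0.42240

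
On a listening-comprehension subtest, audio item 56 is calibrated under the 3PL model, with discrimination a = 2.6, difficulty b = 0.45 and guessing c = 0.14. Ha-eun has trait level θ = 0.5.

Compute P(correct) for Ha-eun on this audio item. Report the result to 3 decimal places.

0.598

P(θ) = c + (1 − c) · 1 / (1 + exp(−a(θ − b)))
Exponent: 2.6 × (0.5 − 0.45) = 0.1300
1/(1 + e^{-0.1300}) = 0.5325
P = 0.14 + 0.86 × 0.5325 = 0.5979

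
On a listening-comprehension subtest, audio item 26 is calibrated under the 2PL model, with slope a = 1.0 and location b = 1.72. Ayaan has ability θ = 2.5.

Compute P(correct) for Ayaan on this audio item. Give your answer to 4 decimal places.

0.6857

P(θ) = 1 / (1 + exp(−a(θ − b)))
Exponent: 1.0 × (2.5 − 1.72) = 0.7800
1/(1 + e^{-0.7800}) = 0.6857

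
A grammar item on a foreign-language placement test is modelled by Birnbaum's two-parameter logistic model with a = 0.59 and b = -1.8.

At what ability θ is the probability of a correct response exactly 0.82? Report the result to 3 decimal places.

0.770

P(θ) = 1 / (1 + exp(−a(θ − b)))
logit = ln(0.8200/0.1800) = 1.5163
θ = b + logit/(a) = -1.8 + 1.5163/0.5900 = 0.7701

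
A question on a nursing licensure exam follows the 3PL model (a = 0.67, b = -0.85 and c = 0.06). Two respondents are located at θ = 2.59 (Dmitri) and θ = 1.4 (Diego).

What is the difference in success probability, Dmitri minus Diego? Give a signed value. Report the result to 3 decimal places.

P(θ) = c + (1 − c) · 1 / (1 + exp(−a(θ − b)))
P(Dmitri) = 0.9147  [exponent 2.3048]
P(Diego) = 0.8296  [exponent 1.5075]
Difference = 0.9147 − 0.8296 = 0.0851

0.085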